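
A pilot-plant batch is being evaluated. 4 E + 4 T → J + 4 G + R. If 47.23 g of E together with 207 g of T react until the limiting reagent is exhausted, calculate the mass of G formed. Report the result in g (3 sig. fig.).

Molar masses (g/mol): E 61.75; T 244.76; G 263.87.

n(E) = 47.23 / 61.75 = 0.7649 mol
n(T) = 207.0 / 244.76 = 0.8457 mol
n/ν for E = 0.7649/4 = 0.1912
n/ν for T = 0.8457/4 = 0.2114
Smallest n/ν is E → limiting reagent.
n(G) = (4/4) × 0.7649 = 0.7649 mol
mass = 0.7649 × 263.87 = 201.8 g

202 g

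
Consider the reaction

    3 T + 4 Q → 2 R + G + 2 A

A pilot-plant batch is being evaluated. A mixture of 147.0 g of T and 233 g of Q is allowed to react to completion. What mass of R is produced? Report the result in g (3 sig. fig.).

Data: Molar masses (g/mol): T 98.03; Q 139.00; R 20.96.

17.6 g

n(T) = 147.0 / 98.03 = 1.500 mol
n(Q) = 233.0 / 139.00 = 1.676 mol
n/ν for T = 1.500/3 = 0.5000
n/ν for Q = 1.676/4 = 0.4190
Smallest n/ν is Q → limiting reagent.
n(R) = (2/4) × 1.676 = 0.8380 mol
mass = 0.8380 × 20.96 = 17.56 g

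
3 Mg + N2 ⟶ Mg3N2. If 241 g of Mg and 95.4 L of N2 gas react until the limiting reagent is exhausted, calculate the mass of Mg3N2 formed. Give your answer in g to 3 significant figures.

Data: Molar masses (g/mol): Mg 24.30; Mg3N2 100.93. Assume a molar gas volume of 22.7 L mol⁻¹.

334 g

n(Mg) = 241.0 / 24.30 = 9.918 mol
n(N2) = 95.40 / 22.7 = 4.203 mol
n/ν for Mg = 9.918/3 = 3.306
n/ν for N2 = 4.203/1 = 4.203
Smallest n/ν is Mg → limiting reagent.
n(Mg3N2) = (1/3) × 9.918 = 3.306 mol
mass = 3.306 × 100.93 = 333.7 g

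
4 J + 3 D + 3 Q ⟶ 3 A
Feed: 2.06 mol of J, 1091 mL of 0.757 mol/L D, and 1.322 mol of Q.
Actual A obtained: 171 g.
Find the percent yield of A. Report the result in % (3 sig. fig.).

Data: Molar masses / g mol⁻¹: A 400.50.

n(J) = 2.060 mol
n(D) = 0.757 × 1091/1000 = 0.8259 mol
n(Q) = 1.322 mol
n/ν for J = 2.060/4 = 0.5150
n/ν for D = 0.8259/3 = 0.2753
n/ν for Q = 1.322/3 = 0.4407
Smallest n/ν is D → limiting reagent.
theoretical n(A) = (3/3) × 0.8259 = 0.8259 mol → 330.8 g
% yield = 171 / 330.8 × 100 = 51.69 %

51.7 %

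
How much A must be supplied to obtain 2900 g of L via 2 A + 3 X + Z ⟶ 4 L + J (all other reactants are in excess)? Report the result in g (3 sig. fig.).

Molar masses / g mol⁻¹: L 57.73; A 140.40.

n(L) = 2900 / 57.73 = 50.23 mol
n(A) = (2/4) × 50.23 = 25.12 mol
mass = 25.12 × 140.40 = 3527 g

3530 g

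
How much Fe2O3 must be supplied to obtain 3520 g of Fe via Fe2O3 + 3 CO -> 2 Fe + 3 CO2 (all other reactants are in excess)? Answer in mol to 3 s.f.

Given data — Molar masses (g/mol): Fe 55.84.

31.5 mol

n(Fe) = 3520 / 55.84 = 63.04 mol
n(Fe2O3) = (1/2) × 63.04 = 31.52 mol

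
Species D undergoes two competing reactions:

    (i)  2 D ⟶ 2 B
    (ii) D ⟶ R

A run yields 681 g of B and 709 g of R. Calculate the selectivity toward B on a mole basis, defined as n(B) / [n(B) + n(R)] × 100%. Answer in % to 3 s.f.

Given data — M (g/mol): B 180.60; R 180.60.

n(B) = 681 / 180.60 = 3.771 mol
n(R) = 709 / 180.60 = 3.926 mol
selectivity = 3.771/(3.771+3.926) × 100 = 48.99 %

49.0 %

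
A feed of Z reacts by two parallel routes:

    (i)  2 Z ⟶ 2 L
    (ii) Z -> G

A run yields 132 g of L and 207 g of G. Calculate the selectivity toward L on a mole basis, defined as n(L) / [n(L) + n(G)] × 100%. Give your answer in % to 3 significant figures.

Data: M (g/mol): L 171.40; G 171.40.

38.9 %

n(L) = 132 / 171.40 = 0.7701 mol
n(G) = 207 / 171.40 = 1.208 mol
selectivity = 0.7701/(0.7701+1.208) × 100 = 38.93 %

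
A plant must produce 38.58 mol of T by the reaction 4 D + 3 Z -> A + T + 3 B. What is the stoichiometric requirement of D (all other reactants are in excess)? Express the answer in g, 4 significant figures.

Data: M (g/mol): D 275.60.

42530 g

n(T) = 38.58 mol
n(D) = (4/1) × 38.58 = 154.3 mol
mass = 154.3 × 275.60 = 42530 g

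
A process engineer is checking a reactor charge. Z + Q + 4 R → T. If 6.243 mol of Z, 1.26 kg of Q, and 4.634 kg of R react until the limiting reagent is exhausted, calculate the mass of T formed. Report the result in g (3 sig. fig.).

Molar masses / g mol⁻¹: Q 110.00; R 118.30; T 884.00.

5520 g

n(Z) = 6.243 mol
n(Q) = 1.260×1000 / 110.00 = 11.45 mol
n(R) = 4.634×1000 / 118.30 = 39.17 mol
n/ν → Z: 6.243, Q: 11.45, R: 9.793; Z is limiting.
n(T) = (1/1) × 6.243 = 6.243 mol
mass = 6.243 × 884.00 = 5519 g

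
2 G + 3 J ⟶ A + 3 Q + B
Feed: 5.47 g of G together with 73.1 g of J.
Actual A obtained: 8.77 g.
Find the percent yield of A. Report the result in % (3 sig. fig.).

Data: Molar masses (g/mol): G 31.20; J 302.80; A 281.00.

n(G) = 5.470 / 31.20 = 0.1753 mol
n(J) = 73.10 / 302.80 = 0.2414 mol
n/ν for G = 0.1753/2 = 0.08765
n/ν for J = 0.2414/3 = 0.08047
Smallest n/ν is J → limiting reagent.
theoretical n(A) = (1/3) × 0.2414 = 0.08047 mol → 22.61 g
% yield = 8.77 / 22.61 × 100 = 38.79 %

38.8 %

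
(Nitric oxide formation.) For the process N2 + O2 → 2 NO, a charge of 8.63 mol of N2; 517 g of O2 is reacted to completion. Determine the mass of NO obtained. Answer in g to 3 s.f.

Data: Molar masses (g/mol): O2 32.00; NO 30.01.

n(N2) = 8.630 mol
n(O2) = 517.0 / 32.00 = 16.16 mol
n/ν for N2 = 8.630/1 = 8.630
n/ν for O2 = 16.16/1 = 16.16
Smallest n/ν is N2 → limiting reagent.
n(NO) = (2/1) × 8.630 = 17.26 mol
mass = 17.26 × 30.01 = 518.0 g

518 g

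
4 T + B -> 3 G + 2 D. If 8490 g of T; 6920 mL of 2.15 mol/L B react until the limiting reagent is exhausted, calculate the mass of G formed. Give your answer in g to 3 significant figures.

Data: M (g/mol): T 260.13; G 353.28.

n(T) = 8490 / 260.13 = 32.64 mol
n(B) = 2.15 × 6920/1000 = 14.88 mol
n/ν → T: 8.160, B: 14.88; T is limiting.
n(G) = (3/4) × 32.64 = 24.48 mol
mass = 24.48 × 353.28 = 8648 g

8650 g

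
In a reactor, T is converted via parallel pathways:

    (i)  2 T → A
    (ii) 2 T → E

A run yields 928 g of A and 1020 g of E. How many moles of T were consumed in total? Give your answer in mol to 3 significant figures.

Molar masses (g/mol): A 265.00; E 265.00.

14.7 mol

n(A) = 928 / 265.00 = 3.502 mol
n(E) = 1020 / 265.00 = 3.849 mol
n(T) via (i) = (2/1)×3.502 = 7.004 mol
n(T) via (ii) = (2/1)×3.849 = 7.698 mol
total n(T) = 7.004 + 7.698 = 14.70 mol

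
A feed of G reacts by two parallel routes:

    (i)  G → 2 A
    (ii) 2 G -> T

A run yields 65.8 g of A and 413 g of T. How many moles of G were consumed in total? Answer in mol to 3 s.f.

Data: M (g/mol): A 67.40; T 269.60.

3.55 mol

n(A) = 65.8 / 67.40 = 0.9763 mol
n(T) = 413 / 269.60 = 1.532 mol
n(G) via (i) = (1/2)×0.9763 = 0.4882 mol
n(G) via (ii) = (2/1)×1.532 = 3.064 mol
total n(G) = 0.4882 + 3.064 = 3.552 mol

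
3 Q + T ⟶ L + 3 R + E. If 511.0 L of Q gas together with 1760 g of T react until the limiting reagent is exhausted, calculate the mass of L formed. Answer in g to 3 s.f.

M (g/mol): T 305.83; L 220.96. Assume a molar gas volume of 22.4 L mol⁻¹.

n(Q) = 511.0 / 22.4 = 22.81 mol
n(T) = 1760 / 305.83 = 5.755 mol
n/ν → Q: 7.603, T: 5.755; T is limiting.
n(L) = (1/1) × 5.755 = 5.755 mol
mass = 5.755 × 220.96 = 1272 g

1270 g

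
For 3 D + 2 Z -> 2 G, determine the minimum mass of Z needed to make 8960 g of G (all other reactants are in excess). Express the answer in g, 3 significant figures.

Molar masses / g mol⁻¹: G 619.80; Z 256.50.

3710 g

n(G) = 8960 / 619.80 = 14.46 mol
n(Z) = (2/2) × 14.46 = 14.46 mol
mass = 14.46 × 256.50 = 3709 g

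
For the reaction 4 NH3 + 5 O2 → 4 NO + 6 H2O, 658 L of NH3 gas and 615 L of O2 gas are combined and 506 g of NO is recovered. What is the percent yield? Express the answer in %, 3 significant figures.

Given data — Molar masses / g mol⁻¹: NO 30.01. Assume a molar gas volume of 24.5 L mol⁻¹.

n(NH3) = 658.0 / 24.5 = 26.86 mol
n(O2) = 615.0 / 24.5 = 25.10 mol
n/ν → NH3: 6.715, O2: 5.020; O2 is limiting.
theoretical n(NO) = (4/5) × 25.10 = 20.08 mol → 602.6 g
% yield = 506 / 602.6 × 100 = 83.97 %

84.0 %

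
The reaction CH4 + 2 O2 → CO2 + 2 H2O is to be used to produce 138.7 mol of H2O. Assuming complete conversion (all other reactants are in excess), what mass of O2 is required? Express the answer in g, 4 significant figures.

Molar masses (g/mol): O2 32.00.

4438 g

n(H2O) = 138.7 mol
n(O2) = (2/2) × 138.7 = 138.7 mol
mass = 138.7 × 32.00 = 4438 g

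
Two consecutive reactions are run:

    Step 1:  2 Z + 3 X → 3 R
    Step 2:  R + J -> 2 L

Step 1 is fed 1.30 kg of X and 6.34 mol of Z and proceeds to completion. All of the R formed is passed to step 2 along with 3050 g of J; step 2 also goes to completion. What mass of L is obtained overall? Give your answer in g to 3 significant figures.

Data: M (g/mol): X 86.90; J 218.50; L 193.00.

Step 1:
n(X) = 1.300×1000 / 86.90 = 14.96 mol
n(Z) = 6.340 mol
n/ν for X = 14.96/3 = 4.987
n/ν for Z = 6.340/2 = 3.170
Smallest n/ν is Z → limiting reagent.
n(R) produced = (3/2) × 6.340 = 9.510 mol
Step 2:
n(R) available = 9.510 mol
n(J) = 3050 / 218.50 = 13.96 mol
n/ν for R = 9.510/1 = 9.510
n/ν for J = 13.96/1 = 13.96
Smallest n/ν is R → limiting reagent.
n(L) = (2/1) × 9.510 = 19.02 mol
mass = 19.02 × 193.00 = 3671 g

3670 g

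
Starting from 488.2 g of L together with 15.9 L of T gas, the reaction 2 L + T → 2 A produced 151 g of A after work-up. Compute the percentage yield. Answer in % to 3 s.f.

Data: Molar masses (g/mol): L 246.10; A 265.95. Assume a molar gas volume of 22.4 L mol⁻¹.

n(L) = 488.2 / 246.10 = 1.984 mol
n(T) = 15.90 / 22.4 = 0.7098 mol
n/ν for L = 1.984/2 = 0.9920
n/ν for T = 0.7098/1 = 0.7098
Smallest n/ν is T → limiting reagent.
theoretical n(A) = (2/1) × 0.7098 = 1.420 mol → 377.6 g
% yield = 151 / 377.6 × 100 = 39.99 %

40.0 %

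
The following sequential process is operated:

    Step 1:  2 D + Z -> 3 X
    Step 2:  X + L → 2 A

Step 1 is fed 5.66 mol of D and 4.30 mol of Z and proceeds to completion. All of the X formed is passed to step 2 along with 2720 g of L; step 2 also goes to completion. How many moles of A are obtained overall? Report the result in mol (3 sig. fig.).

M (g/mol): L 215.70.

17.0 mol

Step 1:
n(D) = 5.660 mol
n(Z) = 4.300 mol
n/ν for D = 5.660/2 = 2.830
n/ν for Z = 4.300/1 = 4.300
Smallest n/ν is D → limiting reagent.
n(X) produced = (3/2) × 5.660 = 8.490 mol
Step 2:
n(X) available = 8.490 mol
n(L) = 2720 / 215.70 = 12.61 mol
n/ν for X = 8.490/1 = 8.490
n/ν for L = 12.61/1 = 12.61
Smallest n/ν is X → limiting reagent.
n(A) = (2/1) × 8.490 = 16.98 mol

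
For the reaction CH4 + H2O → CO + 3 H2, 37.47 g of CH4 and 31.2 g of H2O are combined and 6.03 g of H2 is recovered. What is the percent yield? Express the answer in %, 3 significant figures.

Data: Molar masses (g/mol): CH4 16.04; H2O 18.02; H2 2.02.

57.5 %

n(CH4) = 37.47 / 16.04 = 2.336 mol
n(H2O) = 31.20 / 18.02 = 1.731 mol
n/ν for CH4 = 2.336/1 = 2.336
n/ν for H2O = 1.731/1 = 1.731
Smallest n/ν is H2O → limiting reagent.
theoretical n(H2) = (3/1) × 1.731 = 5.193 mol → 10.49 g
% yield = 6.03 / 10.49 × 100 = 57.48 %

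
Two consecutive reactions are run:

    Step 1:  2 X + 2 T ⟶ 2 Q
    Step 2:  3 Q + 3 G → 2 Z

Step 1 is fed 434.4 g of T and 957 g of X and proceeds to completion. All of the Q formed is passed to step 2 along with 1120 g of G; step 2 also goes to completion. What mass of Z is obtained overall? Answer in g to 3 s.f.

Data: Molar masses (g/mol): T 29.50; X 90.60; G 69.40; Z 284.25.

Step 1:
n(T) = 434.4 / 29.50 = 14.73 mol
n(X) = 957.0 / 90.60 = 10.56 mol
n/ν → T: 7.365, X: 5.280; X is limiting.
n(Q) produced = (2/2) × 10.56 = 10.56 mol
Step 2:
n(Q) available = 10.56 mol
n(G) = 1120 / 69.40 = 16.14 mol
n/ν → Q: 3.520, G: 5.380; Q is limiting.
n(Z) = (2/3) × 10.56 = 7.040 mol
mass = 7.040 × 284.25 = 2001 g

2000 g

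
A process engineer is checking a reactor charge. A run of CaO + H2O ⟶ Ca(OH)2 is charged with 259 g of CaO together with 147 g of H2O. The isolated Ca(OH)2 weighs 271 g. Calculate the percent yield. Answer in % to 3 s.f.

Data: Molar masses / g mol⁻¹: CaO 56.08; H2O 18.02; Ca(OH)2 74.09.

79.2 %

n(CaO) = 259.0 / 56.08 = 4.618 mol
n(H2O) = 147.0 / 18.02 = 8.158 mol
n/ν for CaO = 4.618/1 = 4.618
n/ν for H2O = 8.158/1 = 8.158
Smallest n/ν is CaO → limiting reagent.
theoretical n(Ca(OH)2) = (1/1) × 4.618 = 4.618 mol → 342.1 g
% yield = 271 / 342.1 × 100 = 79.22 %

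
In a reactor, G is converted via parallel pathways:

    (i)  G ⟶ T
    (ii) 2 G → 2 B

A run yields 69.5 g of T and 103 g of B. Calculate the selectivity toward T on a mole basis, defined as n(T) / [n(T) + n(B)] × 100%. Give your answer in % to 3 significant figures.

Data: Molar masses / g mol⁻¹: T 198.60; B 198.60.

n(T) = 69.5 / 198.60 = 0.3499 mol
n(B) = 103 / 198.60 = 0.5186 mol
selectivity = 0.3499/(0.3499+0.5186) × 100 = 40.29 %

40.3 %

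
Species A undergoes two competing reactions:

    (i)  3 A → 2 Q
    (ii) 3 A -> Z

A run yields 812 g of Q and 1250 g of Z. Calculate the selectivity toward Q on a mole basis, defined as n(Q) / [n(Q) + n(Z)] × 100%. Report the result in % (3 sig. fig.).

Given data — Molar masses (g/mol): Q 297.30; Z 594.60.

n(Q) = 812 / 297.30 = 2.731 mol
n(Z) = 1250 / 594.60 = 2.102 mol
selectivity = 2.731/(2.731+2.102) × 100 = 56.51 %

56.5 %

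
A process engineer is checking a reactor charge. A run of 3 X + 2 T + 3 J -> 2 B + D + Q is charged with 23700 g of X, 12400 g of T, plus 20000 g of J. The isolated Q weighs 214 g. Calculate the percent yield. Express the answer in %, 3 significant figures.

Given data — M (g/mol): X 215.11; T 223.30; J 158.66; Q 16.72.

46.1 %

n(X) = 23700 / 215.11 = 110.2 mol
n(T) = 12400 / 223.30 = 55.53 mol
n(J) = 20000 / 158.66 = 126.1 mol
n/ν → X: 36.73, T: 27.77, J: 42.03; T is limiting.
theoretical n(Q) = (1/2) × 55.53 = 27.77 mol → 464.3 g
% yield = 214 / 464.3 × 100 = 46.09 %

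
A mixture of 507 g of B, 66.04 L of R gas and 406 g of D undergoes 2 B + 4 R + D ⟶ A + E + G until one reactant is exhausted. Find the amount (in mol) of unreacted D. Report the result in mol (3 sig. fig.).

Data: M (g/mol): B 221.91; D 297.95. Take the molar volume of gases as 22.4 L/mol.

0.626 mol

n(B) = 507.0 / 221.91 = 2.285 mol
n(R) = 66.04 / 22.4 = 2.948 mol
n(D) = 406.0 / 297.95 = 1.363 mol
n/ν for B = 2.285/2 = 1.143
n/ν for R = 2.948/4 = 0.7370
n/ν for D = 1.363/1 = 1.363
Smallest n/ν is R → limiting reagent.
D consumed = (1/4) × 2.948 = 0.7370 mol
D remaining = 1.363 − 0.7370 = 0.6260 mol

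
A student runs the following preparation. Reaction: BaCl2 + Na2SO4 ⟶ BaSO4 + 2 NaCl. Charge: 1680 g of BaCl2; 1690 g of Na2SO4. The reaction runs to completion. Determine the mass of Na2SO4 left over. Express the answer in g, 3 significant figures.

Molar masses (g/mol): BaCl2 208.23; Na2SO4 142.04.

n(BaCl2) = 1680 / 208.23 = 8.068 mol
n(Na2SO4) = 1690 / 142.04 = 11.90 mol
n/ν → BaCl2: 8.068, Na2SO4: 11.90; BaCl2 is limiting.
Na2SO4 consumed = (1/1) × 8.068 = 8.068 mol
Na2SO4 remaining = 11.90 − 8.068 = 3.832 mol
mass = 3.832 × 142.04 = 544.3 g

544 g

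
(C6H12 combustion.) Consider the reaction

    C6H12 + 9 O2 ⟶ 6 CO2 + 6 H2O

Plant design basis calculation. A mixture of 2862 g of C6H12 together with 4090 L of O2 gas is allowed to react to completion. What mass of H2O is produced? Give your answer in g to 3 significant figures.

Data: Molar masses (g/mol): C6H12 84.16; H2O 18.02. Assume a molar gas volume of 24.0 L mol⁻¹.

n(C6H12) = 2862 / 84.16 = 34.01 mol
n(O2) = 4090 / 24.0 = 170.4 mol
n/ν for C6H12 = 34.01/1 = 34.01
n/ν for O2 = 170.4/9 = 18.93
Smallest n/ν is O2 → limiting reagent.
n(H2O) = (6/9) × 170.4 = 113.6 mol
mass = 113.6 × 18.02 = 2047 g

2050 g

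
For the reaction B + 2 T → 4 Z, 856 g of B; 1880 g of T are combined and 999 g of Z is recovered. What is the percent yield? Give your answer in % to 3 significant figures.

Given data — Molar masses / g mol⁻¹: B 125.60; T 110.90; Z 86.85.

n(B) = 856.0 / 125.60 = 6.815 mol
n(T) = 1880 / 110.90 = 16.95 mol
n/ν for B = 6.815/1 = 6.815
n/ν for T = 16.95/2 = 8.475
Smallest n/ν is B → limiting reagent.
theoretical n(Z) = (4/1) × 6.815 = 27.26 mol → 2368 g
% yield = 999 / 2368 × 100 = 42.19 %

42.2 %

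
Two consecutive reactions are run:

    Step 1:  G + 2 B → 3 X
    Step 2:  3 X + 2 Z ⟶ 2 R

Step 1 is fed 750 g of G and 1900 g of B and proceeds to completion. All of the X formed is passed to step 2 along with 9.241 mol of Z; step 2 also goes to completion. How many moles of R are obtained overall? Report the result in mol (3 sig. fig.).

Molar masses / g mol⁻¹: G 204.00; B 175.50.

7.35 mol

Step 1:
n(G) = 750.0 / 204.00 = 3.676 mol
n(B) = 1900 / 175.50 = 10.83 mol
n/ν for G = 3.676/1 = 3.676
n/ν for B = 10.83/2 = 5.415
Smallest n/ν is G → limiting reagent.
n(X) produced = (3/1) × 3.676 = 11.03 mol
Step 2:
n(X) available = 11.03 mol
n(Z) = 9.241 mol
n/ν for X = 11.03/3 = 3.677
n/ν for Z = 9.241/2 = 4.621
Smallest n/ν is X → limiting reagent.
n(R) = (2/3) × 11.03 = 7.353 mol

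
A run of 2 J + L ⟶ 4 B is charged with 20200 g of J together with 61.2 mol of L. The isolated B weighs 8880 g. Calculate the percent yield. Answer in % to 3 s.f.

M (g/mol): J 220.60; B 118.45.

n(J) = 20200 / 220.60 = 91.57 mol
n(L) = 61.20 mol
n/ν for J = 91.57/2 = 45.79
n/ν for L = 61.20/1 = 61.20
Smallest n/ν is J → limiting reagent.
theoretical n(B) = (4/2) × 91.57 = 183.1 mol → 21690 g
% yield = 8880 / 21690 × 100 = 40.94 %

40.9 %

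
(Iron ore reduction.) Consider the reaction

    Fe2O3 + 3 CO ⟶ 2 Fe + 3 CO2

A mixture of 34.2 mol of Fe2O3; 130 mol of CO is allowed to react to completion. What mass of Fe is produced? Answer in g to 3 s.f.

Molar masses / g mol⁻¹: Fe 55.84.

n(Fe2O3) = 34.20 mol
n(CO) = 130.0 mol
n/ν for Fe2O3 = 34.20/1 = 34.20
n/ν for CO = 130.0/3 = 43.33
Smallest n/ν is Fe2O3 → limiting reagent.
n(Fe) = (2/1) × 34.20 = 68.40 mol
mass = 68.40 × 55.84 = 3819 g

3820 g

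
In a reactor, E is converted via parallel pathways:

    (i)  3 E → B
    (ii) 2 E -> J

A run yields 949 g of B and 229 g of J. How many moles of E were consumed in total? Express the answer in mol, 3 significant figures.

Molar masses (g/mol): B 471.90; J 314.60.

n(B) = 949 / 471.90 = 2.011 mol
n(J) = 229 / 314.60 = 0.7279 mol
n(E) via (i) = (3/1)×2.011 = 6.033 mol
n(E) via (ii) = (2/1)×0.7279 = 1.456 mol
total n(E) = 6.033 + 1.456 = 7.489 mol

7.49 mol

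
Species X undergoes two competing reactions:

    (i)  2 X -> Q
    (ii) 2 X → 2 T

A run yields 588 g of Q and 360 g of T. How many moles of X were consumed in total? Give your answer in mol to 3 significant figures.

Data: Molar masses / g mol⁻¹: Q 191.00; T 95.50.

n(Q) = 588 / 191.00 = 3.079 mol
n(T) = 360 / 95.50 = 3.770 mol
n(X) via (i) = (2/1)×3.079 = 6.158 mol
n(X) via (ii) = (2/2)×3.770 = 3.770 mol
total n(X) = 6.158 + 3.770 = 9.928 mol

9.93 mol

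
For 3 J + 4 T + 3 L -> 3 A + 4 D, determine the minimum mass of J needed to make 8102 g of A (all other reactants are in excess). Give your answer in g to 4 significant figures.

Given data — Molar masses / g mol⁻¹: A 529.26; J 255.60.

3913 g

n(A) = 8102 / 529.26 = 15.31 mol
n(J) = (3/3) × 15.31 = 15.31 mol
mass = 15.31 × 255.60 = 3913 g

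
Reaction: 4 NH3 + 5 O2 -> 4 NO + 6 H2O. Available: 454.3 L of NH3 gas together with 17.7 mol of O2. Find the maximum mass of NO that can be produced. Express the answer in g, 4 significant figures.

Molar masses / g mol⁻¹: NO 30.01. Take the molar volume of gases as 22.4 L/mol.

n(NH3) = 454.3 / 22.4 = 20.28 mol
n(O2) = 17.70 mol
n/ν for NH3 = 20.28/4 = 5.070
n/ν for O2 = 17.70/5 = 3.540
Smallest n/ν is O2 → limiting reagent.
n(NO) = (4/5) × 17.70 = 14.16 mol
mass = 14.16 × 30.01 = 424.9 g

424.9 g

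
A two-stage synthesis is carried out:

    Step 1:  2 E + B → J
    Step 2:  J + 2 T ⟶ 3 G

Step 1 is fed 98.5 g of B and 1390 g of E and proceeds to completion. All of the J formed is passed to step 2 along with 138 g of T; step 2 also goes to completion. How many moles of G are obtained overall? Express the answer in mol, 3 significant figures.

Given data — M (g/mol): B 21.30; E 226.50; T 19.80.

Step 1:
n(B) = 98.50 / 21.30 = 4.624 mol
n(E) = 1390 / 226.50 = 6.137 mol
n/ν for B = 4.624/1 = 4.624
n/ν for E = 6.137/2 = 3.069
Smallest n/ν is E → limiting reagent.
n(J) produced = (1/2) × 6.137 = 3.069 mol
Step 2:
n(J) available = 3.069 mol
n(T) = 138.0 / 19.80 = 6.970 mol
n/ν for J = 3.069/1 = 3.069
n/ν for T = 6.970/2 = 3.485
Smallest n/ν is J → limiting reagent.
n(G) = (3/1) × 3.069 = 9.207 mol

9.21 mol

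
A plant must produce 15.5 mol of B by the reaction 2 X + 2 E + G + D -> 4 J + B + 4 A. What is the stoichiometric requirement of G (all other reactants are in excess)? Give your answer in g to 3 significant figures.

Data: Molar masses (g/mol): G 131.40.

2040 g

n(B) = 15.50 mol
n(G) = (1/1) × 15.50 = 15.50 mol
mass = 15.50 × 131.40 = 2037 g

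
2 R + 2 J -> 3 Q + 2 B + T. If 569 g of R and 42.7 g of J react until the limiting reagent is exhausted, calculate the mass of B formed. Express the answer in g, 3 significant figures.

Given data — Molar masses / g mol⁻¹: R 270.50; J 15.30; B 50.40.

n(R) = 569.0 / 270.50 = 2.104 mol
n(J) = 42.70 / 15.30 = 2.791 mol
n/ν for R = 2.104/2 = 1.052
n/ν for J = 2.791/2 = 1.396
Smallest n/ν is R → limiting reagent.
n(B) = (2/2) × 2.104 = 2.104 mol
mass = 2.104 × 50.40 = 106.0 g

106 g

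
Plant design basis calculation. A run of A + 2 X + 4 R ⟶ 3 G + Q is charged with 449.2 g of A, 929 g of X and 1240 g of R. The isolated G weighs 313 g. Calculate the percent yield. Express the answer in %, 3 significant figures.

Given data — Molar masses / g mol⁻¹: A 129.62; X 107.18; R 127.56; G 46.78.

91.8 %

n(A) = 449.2 / 129.62 = 3.466 mol
n(X) = 929.0 / 107.18 = 8.668 mol
n(R) = 1240 / 127.56 = 9.721 mol
n/ν → A: 3.466, X: 4.334, R: 2.430; R is limiting.
theoretical n(G) = (3/4) × 9.721 = 7.291 mol → 341.1 g
% yield = 313 / 341.1 × 100 = 91.76 %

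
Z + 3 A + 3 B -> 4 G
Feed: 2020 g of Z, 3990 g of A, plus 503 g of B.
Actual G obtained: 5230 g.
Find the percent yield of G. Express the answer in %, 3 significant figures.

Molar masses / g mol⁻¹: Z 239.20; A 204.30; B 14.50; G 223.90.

n(Z) = 2020 / 239.20 = 8.445 mol
n(A) = 3990 / 204.30 = 19.53 mol
n(B) = 503.0 / 14.50 = 34.69 mol
n/ν for Z = 8.445/1 = 8.445
n/ν for A = 19.53/3 = 6.510
n/ν for B = 34.69/3 = 11.56
Smallest n/ν is A → limiting reagent.
theoretical n(G) = (4/3) × 19.53 = 26.04 mol → 5830 g
% yield = 5230 / 5830 × 100 = 89.71 %

89.7 %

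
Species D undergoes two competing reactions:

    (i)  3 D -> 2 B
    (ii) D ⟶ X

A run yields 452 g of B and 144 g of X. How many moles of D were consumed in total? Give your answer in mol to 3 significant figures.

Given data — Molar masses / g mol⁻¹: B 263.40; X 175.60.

n(B) = 452 / 263.40 = 1.716 mol
n(X) = 144 / 175.60 = 0.8200 mol
n(D) via (i) = (3/2)×1.716 = 2.574 mol
n(D) via (ii) = (1/1)×0.8200 = 0.8200 mol
total n(D) = 2.574 + 0.8200 = 3.394 mol

3.39 mol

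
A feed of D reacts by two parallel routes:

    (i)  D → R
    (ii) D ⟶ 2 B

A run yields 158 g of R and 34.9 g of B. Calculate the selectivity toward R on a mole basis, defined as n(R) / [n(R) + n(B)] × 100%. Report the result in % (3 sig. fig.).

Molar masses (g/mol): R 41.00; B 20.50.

69.4 %

n(R) = 158 / 41.00 = 3.854 mol
n(B) = 34.9 / 20.50 = 1.702 mol
selectivity = 3.854/(3.854+1.702) × 100 = 69.37 %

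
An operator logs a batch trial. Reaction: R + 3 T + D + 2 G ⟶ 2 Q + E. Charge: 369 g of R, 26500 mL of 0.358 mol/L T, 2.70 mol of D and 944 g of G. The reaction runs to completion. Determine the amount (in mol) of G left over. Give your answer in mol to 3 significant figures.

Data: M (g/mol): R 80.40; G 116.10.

n(R) = 369.0 / 80.40 = 4.590 mol
n(T) = 0.358 × 26500/1000 = 9.487 mol
n(D) = 2.700 mol
n(G) = 944.0 / 116.10 = 8.131 mol
n/ν → R: 4.590, T: 3.162, D: 2.700, G: 4.066; D is limiting.
G consumed = (2/1) × 2.700 = 5.400 mol
G remaining = 8.131 − 5.400 = 2.731 mol

2.73 mol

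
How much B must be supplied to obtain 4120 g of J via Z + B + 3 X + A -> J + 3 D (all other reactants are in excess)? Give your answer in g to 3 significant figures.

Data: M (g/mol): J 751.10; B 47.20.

n(J) = 4120 / 751.10 = 5.485 mol
n(B) = (1/1) × 5.485 = 5.485 mol
mass = 5.485 × 47.20 = 258.9 g

259 g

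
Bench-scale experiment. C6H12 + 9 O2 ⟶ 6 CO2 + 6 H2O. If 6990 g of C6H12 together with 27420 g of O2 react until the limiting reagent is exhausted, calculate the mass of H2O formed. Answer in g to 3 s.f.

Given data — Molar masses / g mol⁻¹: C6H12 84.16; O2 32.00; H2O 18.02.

n(C6H12) = 6990 / 84.16 = 83.06 mol
n(O2) = 27420 / 32.00 = 856.9 mol
n/ν → C6H12: 83.06, O2: 95.21; C6H12 is limiting.
n(H2O) = (6/1) × 83.06 = 498.4 mol
mass = 498.4 × 18.02 = 8981 g

8980 g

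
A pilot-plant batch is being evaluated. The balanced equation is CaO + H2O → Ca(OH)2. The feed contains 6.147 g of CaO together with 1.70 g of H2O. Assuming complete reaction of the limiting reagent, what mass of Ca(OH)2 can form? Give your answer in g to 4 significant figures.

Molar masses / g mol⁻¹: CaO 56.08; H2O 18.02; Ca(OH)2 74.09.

6.990 g

n(CaO) = 6.147 / 56.08 = 0.1096 mol
n(H2O) = 1.700 / 18.02 = 0.09434 mol
n/ν → CaO: 0.1096, H2O: 0.09434; H2O is limiting.
n(Ca(OH)2) = (1/1) × 0.09434 = 0.09434 mol
mass = 0.09434 × 74.09 = 6.990 g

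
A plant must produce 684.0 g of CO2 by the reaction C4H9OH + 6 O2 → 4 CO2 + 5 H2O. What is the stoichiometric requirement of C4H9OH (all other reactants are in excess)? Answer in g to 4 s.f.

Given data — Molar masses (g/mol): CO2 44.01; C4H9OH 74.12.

n(CO2) = 684.0 / 44.01 = 15.54 mol
n(C4H9OH) = (1/4) × 15.54 = 3.885 mol
mass = 3.885 × 74.12 = 288.0 g

288.0 g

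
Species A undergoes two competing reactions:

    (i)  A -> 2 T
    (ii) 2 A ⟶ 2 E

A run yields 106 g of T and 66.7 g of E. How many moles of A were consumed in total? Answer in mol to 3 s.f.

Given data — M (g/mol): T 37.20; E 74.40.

n(T) = 106 / 37.20 = 2.849 mol
n(E) = 66.7 / 74.40 = 0.8965 mol
n(A) via (i) = (1/2)×2.849 = 1.425 mol
n(A) via (ii) = (2/2)×0.8965 = 0.8965 mol
total n(A) = 1.425 + 0.8965 = 2.322 mol

2.32 mol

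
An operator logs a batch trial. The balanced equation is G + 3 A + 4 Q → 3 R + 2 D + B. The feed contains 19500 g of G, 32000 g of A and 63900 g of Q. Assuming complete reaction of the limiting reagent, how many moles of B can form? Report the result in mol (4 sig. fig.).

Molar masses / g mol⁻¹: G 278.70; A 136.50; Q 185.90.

n(G) = 19500 / 278.70 = 69.97 mol
n(A) = 32000 / 136.50 = 234.4 mol
n(Q) = 63900 / 185.90 = 343.7 mol
n/ν for G = 69.97/1 = 69.97
n/ν for A = 234.4/3 = 78.13
n/ν for Q = 343.7/4 = 85.93
Smallest n/ν is G → limiting reagent.
n(B) = (1/1) × 69.97 = 69.97 mol

69.97 mol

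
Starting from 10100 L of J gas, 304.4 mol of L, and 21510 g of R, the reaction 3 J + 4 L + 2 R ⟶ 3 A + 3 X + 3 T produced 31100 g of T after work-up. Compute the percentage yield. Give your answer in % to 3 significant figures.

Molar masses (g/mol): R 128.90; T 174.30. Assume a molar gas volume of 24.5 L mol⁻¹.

78.2 %

n(J) = 10100 / 24.5 = 412.2 mol
n(L) = 304.4 mol
n(R) = 21510 / 128.90 = 166.9 mol
n/ν → J: 137.4, L: 76.10, R: 83.45; L is limiting.
theoretical n(T) = (3/4) × 304.4 = 228.3 mol → 39790 g
% yield = 31100 / 39790 × 100 = 78.16 %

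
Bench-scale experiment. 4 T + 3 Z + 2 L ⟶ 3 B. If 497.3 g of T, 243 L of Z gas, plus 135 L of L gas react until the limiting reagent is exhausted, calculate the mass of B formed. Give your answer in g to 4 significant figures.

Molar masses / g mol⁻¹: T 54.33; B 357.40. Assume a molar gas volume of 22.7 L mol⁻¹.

2454 g

n(T) = 497.3 / 54.33 = 9.153 mol
n(Z) = 243.0 / 22.7 = 10.70 mol
n(L) = 135.0 / 22.7 = 5.947 mol
n/ν → T: 2.288, Z: 3.567, L: 2.974; T is limiting.
n(B) = (3/4) × 9.153 = 6.865 mol
mass = 6.865 × 357.40 = 2454 g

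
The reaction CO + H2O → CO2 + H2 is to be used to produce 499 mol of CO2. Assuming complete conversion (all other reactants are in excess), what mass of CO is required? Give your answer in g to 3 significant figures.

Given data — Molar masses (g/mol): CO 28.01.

14000 g

n(CO2) = 499.0 mol
n(CO) = (1/1) × 499.0 = 499.0 mol
mass = 499.0 × 28.01 = 13980 g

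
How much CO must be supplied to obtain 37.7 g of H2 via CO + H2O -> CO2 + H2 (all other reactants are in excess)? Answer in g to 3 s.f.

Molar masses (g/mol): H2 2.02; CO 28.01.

n(H2) = 37.7 / 2.02 = 18.66 mol
n(CO) = (1/1) × 18.66 = 18.66 mol
mass = 18.66 × 28.01 = 522.7 g

523 g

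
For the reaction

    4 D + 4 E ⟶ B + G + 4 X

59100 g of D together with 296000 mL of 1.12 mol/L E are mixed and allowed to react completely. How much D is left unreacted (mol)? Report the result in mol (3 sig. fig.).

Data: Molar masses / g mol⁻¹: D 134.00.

110 mol

n(D) = 59100 / 134.00 = 441.0 mol
n(E) = 1.12 × 296000/1000 = 331.5 mol
n/ν for D = 441.0/4 = 110.3
n/ν for E = 331.5/4 = 82.88
Smallest n/ν is E → limiting reagent.
D consumed = (4/4) × 331.5 = 331.5 mol
D remaining = 441.0 − 331.5 = 109.5 mol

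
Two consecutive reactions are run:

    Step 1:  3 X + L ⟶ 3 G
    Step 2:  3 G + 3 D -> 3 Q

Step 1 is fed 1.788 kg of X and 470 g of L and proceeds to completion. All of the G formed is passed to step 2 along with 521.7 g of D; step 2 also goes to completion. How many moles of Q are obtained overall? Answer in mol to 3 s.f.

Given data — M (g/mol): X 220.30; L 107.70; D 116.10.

4.49 mol

Step 1:
n(X) = 1.788×1000 / 220.30 = 8.116 mol
n(L) = 470.0 / 107.70 = 4.364 mol
n/ν for X = 8.116/3 = 2.705
n/ν for L = 4.364/1 = 4.364
Smallest n/ν is X → limiting reagent.
n(G) produced = (3/3) × 8.116 = 8.116 mol
Step 2:
n(G) available = 8.116 mol
n(D) = 521.7 / 116.10 = 4.494 mol
n/ν for G = 8.116/3 = 2.705
n/ν for D = 4.494/3 = 1.498
Smallest n/ν is D → limiting reagent.
n(Q) = (3/3) × 4.494 = 4.494 mol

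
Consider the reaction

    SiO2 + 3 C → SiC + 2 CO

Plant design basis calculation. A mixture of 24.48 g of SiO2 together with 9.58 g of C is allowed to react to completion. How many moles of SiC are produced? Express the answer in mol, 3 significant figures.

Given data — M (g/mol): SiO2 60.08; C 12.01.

n(SiO2) = 24.48 / 60.08 = 0.4075 mol
n(C) = 9.580 / 12.01 = 0.7977 mol
n/ν → SiO2: 0.4075, C: 0.2659; C is limiting.
n(SiC) = (1/3) × 0.7977 = 0.2659 mol

0.266 mol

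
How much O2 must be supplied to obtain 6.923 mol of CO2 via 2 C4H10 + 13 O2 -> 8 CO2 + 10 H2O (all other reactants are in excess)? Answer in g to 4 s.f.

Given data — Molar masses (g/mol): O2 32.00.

n(CO2) = 6.923 mol
n(O2) = (13/8) × 6.923 = 11.25 mol
mass = 11.25 × 32.00 = 360.0 g

360.0 g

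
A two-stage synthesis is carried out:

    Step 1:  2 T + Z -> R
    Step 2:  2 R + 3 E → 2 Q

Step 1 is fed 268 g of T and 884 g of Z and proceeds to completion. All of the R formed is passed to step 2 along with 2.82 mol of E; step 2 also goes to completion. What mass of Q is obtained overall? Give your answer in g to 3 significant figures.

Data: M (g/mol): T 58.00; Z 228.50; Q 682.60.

1280 g

Step 1:
n(T) = 268.0 / 58.00 = 4.621 mol
n(Z) = 884.0 / 228.50 = 3.869 mol
n/ν → T: 2.311, Z: 3.869; T is limiting.
n(R) produced = (1/2) × 4.621 = 2.311 mol
Step 2:
n(R) available = 2.311 mol
n(E) = 2.820 mol
n/ν → R: 1.156, E: 0.9400; E is limiting.
n(Q) = (2/3) × 2.820 = 1.880 mol
mass = 1.880 × 682.60 = 1283 g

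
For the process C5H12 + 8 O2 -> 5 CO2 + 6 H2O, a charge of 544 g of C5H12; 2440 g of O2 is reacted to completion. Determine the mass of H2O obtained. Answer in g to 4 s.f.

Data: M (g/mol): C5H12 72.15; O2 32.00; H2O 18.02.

815.2 g

n(C5H12) = 544.0 / 72.15 = 7.540 mol
n(O2) = 2440 / 32.00 = 76.25 mol
n/ν for C5H12 = 7.540/1 = 7.540
n/ν for O2 = 76.25/8 = 9.531
Smallest n/ν is C5H12 → limiting reagent.
n(H2O) = (6/1) × 7.540 = 45.24 mol
mass = 45.24 × 18.02 = 815.2 g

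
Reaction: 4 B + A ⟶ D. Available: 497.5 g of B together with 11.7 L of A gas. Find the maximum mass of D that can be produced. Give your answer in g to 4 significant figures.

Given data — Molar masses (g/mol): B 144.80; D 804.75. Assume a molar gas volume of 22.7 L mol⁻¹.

n(B) = 497.5 / 144.80 = 3.436 mol
n(A) = 11.70 / 22.7 = 0.5154 mol
n/ν for B = 3.436/4 = 0.8590
n/ν for A = 0.5154/1 = 0.5154
Smallest n/ν is A → limiting reagent.
n(D) = (1/1) × 0.5154 = 0.5154 mol
mass = 0.5154 × 804.75 = 414.8 g

414.8 g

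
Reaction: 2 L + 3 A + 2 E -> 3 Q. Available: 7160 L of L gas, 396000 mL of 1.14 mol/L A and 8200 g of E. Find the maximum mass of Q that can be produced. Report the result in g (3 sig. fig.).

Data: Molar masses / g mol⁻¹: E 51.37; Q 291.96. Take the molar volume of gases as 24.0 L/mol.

n(L) = 7160 / 24.0 = 298.3 mol
n(A) = 1.14 × 396000/1000 = 451.4 mol
n(E) = 8200 / 51.37 = 159.6 mol
n/ν → L: 149.2, A: 150.5, E: 79.80; E is limiting.
n(Q) = (3/2) × 159.6 = 239.4 mol
mass = 239.4 × 291.96 = 69900 g

69900 g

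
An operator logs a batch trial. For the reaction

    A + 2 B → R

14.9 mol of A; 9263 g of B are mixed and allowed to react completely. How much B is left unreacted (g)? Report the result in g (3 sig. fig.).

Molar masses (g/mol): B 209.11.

n(A) = 14.90 mol
n(B) = 9263 / 209.11 = 44.30 mol
n/ν for A = 14.90/1 = 14.90
n/ν for B = 44.30/2 = 22.15
Smallest n/ν is A → limiting reagent.
B consumed = (2/1) × 14.90 = 29.80 mol
B remaining = 44.30 − 29.80 = 14.50 mol
mass = 14.50 × 209.11 = 3032 g

3030 g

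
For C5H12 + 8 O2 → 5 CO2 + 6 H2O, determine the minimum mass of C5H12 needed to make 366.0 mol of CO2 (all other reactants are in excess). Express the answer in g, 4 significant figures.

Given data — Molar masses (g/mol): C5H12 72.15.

n(CO2) = 366.0 mol
n(C5H12) = (1/5) × 366.0 = 73.20 mol
mass = 73.20 × 72.15 = 5281 g

5281 g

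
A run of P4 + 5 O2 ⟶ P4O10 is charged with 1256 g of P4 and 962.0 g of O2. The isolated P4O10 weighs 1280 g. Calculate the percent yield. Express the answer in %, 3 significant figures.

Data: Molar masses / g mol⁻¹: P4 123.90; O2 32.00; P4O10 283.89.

75.0 %

n(P4) = 1256 / 123.90 = 10.14 mol
n(O2) = 962.0 / 32.00 = 30.06 mol
n/ν for P4 = 10.14/1 = 10.14
n/ν for O2 = 30.06/5 = 6.012
Smallest n/ν is O2 → limiting reagent.
theoretical n(P4O10) = (1/5) × 30.06 = 6.012 mol → 1707 g
% yield = 1280 / 1707 × 100 = 74.99 %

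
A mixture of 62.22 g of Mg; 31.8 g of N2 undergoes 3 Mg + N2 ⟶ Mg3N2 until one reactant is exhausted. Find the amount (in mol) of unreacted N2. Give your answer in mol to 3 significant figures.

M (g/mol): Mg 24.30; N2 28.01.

0.282 mol

n(Mg) = 62.22 / 24.30 = 2.560 mol
n(N2) = 31.80 / 28.01 = 1.135 mol
n/ν → Mg: 0.8533, N2: 1.135; Mg is limiting.
N2 consumed = (1/3) × 2.560 = 0.8533 mol
N2 remaining = 1.135 − 0.8533 = 0.2817 mol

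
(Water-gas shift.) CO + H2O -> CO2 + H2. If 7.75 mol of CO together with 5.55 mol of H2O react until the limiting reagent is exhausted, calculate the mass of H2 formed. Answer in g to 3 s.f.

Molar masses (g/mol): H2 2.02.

11.2 g

n(CO) = 7.750 mol
n(H2O) = 5.550 mol
n/ν → CO: 7.750, H2O: 5.550; H2O is limiting.
n(H2) = (1/1) × 5.550 = 5.550 mol
mass = 5.550 × 2.02 = 11.21 g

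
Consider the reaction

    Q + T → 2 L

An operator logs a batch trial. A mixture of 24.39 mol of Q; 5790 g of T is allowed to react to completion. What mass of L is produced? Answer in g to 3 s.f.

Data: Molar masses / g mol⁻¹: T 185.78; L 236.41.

n(Q) = 24.39 mol
n(T) = 5790 / 185.78 = 31.17 mol
n/ν → Q: 24.39, T: 31.17; Q is limiting.
n(L) = (2/1) × 24.39 = 48.78 mol
mass = 48.78 × 236.41 = 11530 g

11500 g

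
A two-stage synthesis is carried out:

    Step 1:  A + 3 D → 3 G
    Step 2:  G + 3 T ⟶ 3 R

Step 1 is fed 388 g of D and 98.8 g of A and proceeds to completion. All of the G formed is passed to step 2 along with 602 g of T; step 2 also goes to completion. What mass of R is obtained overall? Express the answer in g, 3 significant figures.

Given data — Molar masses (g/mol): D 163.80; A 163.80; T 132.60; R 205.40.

933 g

Step 1:
n(D) = 388.0 / 163.80 = 2.369 mol
n(A) = 98.80 / 163.80 = 0.6032 mol
n/ν for D = 2.369/3 = 0.7897
n/ν for A = 0.6032/1 = 0.6032
Smallest n/ν is A → limiting reagent.
n(G) produced = (3/1) × 0.6032 = 1.810 mol
Step 2:
n(G) available = 1.810 mol
n(T) = 602.0 / 132.60 = 4.540 mol
n/ν for G = 1.810/1 = 1.810
n/ν for T = 4.540/3 = 1.513
Smallest n/ν is T → limiting reagent.
n(R) = (3/3) × 4.540 = 4.540 mol
mass = 4.540 × 205.40 = 932.5 g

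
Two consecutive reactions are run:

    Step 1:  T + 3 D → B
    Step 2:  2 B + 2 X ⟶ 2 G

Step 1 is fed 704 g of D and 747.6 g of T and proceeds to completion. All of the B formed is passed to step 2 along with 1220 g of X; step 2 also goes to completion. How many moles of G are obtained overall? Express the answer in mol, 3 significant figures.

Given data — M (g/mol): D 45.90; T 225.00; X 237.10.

Step 1:
n(D) = 704.0 / 45.90 = 15.34 mol
n(T) = 747.6 / 225.00 = 3.323 mol
n/ν for D = 15.34/3 = 5.113
n/ν for T = 3.323/1 = 3.323
Smallest n/ν is T → limiting reagent.
n(B) produced = (1/1) × 3.323 = 3.323 mol
Step 2:
n(B) available = 3.323 mol
n(X) = 1220 / 237.10 = 5.146 mol
n/ν for B = 3.323/2 = 1.662
n/ν for X = 5.146/2 = 2.573
Smallest n/ν is B → limiting reagent.
n(G) = (2/2) × 3.323 = 3.323 mol

3.32 mol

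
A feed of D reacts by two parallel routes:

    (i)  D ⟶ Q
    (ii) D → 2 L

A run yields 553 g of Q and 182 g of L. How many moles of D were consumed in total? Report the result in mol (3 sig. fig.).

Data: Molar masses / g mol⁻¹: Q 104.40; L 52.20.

7.04 mol

n(Q) = 553 / 104.40 = 5.297 mol
n(L) = 182 / 52.20 = 3.487 mol
n(D) via (i) = (1/1)×5.297 = 5.297 mol
n(D) via (ii) = (1/2)×3.487 = 1.744 mol
total n(D) = 5.297 + 1.744 = 7.041 mol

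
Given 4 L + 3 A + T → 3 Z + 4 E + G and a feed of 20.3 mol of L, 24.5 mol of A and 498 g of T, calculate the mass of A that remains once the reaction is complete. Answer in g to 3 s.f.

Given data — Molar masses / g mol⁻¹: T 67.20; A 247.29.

n(L) = 20.30 mol
n(A) = 24.50 mol
n(T) = 498.0 / 67.20 = 7.411 mol
n/ν for L = 20.30/4 = 5.075
n/ν for A = 24.50/3 = 8.167
n/ν for T = 7.411/1 = 7.411
Smallest n/ν is L → limiting reagent.
A consumed = (3/4) × 20.30 = 15.23 mol
A remaining = 24.50 − 15.23 = 9.270 mol
mass = 9.270 × 247.29 = 2292 g

2290 g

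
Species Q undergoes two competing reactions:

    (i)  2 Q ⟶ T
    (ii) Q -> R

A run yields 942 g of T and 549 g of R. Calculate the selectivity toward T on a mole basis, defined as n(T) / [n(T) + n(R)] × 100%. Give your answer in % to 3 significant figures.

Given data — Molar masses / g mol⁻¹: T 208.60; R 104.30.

n(T) = 942 / 208.60 = 4.516 mol
n(R) = 549 / 104.30 = 5.264 mol
selectivity = 4.516/(4.516+5.264) × 100 = 46.18 %

46.2 %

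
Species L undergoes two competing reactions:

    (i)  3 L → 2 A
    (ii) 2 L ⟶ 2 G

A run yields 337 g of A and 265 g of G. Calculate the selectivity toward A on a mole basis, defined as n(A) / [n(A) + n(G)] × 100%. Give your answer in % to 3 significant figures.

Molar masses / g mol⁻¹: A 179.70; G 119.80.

45.9 %

n(A) = 337 / 179.70 = 1.875 mol
n(G) = 265 / 119.80 = 2.212 mol
selectivity = 1.875/(1.875+2.212) × 100 = 45.88 %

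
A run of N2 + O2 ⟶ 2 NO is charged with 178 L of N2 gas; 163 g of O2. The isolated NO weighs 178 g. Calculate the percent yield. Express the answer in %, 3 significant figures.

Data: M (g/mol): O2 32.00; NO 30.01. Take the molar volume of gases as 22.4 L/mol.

n(N2) = 178.0 / 22.4 = 7.946 mol
n(O2) = 163.0 / 32.00 = 5.094 mol
n/ν for N2 = 7.946/1 = 7.946
n/ν for O2 = 5.094/1 = 5.094
Smallest n/ν is O2 → limiting reagent.
theoretical n(NO) = (2/1) × 5.094 = 10.19 mol → 305.8 g
% yield = 178 / 305.8 × 100 = 58.21 %

58.2 %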